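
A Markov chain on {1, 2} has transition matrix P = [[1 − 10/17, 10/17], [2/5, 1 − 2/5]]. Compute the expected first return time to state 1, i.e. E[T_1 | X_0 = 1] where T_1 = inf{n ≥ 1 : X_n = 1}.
E[T_1 | X_0 = 1] = 1/π_1 = 42/17

For an irreducible recurrent Markov chain with stationary distribution π, E[T_i | X_0 = i] = 1/π_i (Kac's formula). Here π_1 = (2/5)/(10/17 + 2/5) = (2/5)/(84/85) = 17/42, so E[T_1 | X_0 = 1] = 1/π_1 = (10/17 + 2/5)/(2/5) = (84/85)/(2/5) = 42/17.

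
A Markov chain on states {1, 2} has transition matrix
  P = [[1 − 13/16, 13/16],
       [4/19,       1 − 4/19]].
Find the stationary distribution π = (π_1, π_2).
π_1 = 64/311, π_2 = 247/311

Solve πP = π with π_1 + π_2 = 1. From πP = π: π_1 · (1 − 13/16) + π_2 · 4/19 = π_1 ⇒ π_2 · 4/19 = π_1 · 13/16 ⇒ π_2/π_1 = (13/16)/(4/19) = 247/64. Together with π_1 + π_2 = 1:
  π_1 = (4/19)/(13/16 + 4/19) = (4/19)/(311/304) = 64/311,
  π_2 = (13/16)/(13/16 + 4/19) = (13/16)/(311/304) = 247/311.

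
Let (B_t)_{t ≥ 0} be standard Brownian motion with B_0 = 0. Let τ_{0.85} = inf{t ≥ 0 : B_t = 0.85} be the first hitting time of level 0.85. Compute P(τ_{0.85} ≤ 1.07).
P(τ_{0.85} ≤ 1.07) = 2(1 − Φ(0.85/√1.07)) = 2(1 − Φ(0.8217)) ≈ 0.4112

By the reflection principle for standard BM, P(τ_b ≤ t) = 2 · P(B_t ≥ b). Since B_t ~ N(0, t), P(B_t ≥ 0.85) = 1 − Φ(0.85/√t) = 1 − Φ(0.85/√1.07) = 1 − Φ(0.8217) ≈ 0.20562. Doubling: P(τ_{0.85} ≤ 1.07) ≈ 2 · 0.20562 = 0.41124 ≈ 0.4112.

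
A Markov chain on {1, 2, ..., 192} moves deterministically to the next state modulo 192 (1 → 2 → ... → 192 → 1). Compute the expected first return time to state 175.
E[T_175 | X_0 = 175] = 192

The chain cycles deterministically, so starting at state 175 it returns in exactly 192 steps. Equivalently, the stationary distribution is uniform π_j = 1/192 for every state j, so by Kac's formula E[T_175] = 1/π_175 = 192.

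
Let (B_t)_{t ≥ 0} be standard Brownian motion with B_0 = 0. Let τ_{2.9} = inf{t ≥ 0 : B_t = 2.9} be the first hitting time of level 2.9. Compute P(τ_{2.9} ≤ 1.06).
P(τ_{2.9} ≤ 1.06) = 2(1 − Φ(2.9/√1.06)) = 2(1 − Φ(2.8167)) ≈ 0.0049

By the reflection principle for standard BM, P(τ_b ≤ t) = 2 · P(B_t ≥ b). Since B_t ~ N(0, t), P(B_t ≥ 2.9) = 1 − Φ(2.9/√t) = 1 − Φ(2.9/√1.06) = 1 − Φ(2.8167) ≈ 0.00243. Doubling: P(τ_{2.9} ≤ 1.06) ≈ 2 · 0.00243 = 0.00486 ≈ 0.0049.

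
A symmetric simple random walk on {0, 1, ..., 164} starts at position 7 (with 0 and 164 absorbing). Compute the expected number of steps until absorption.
E[τ | X_0 = 7] = 1099

Let v_k = E[τ | X_0 = k]. Boundary: v_0 = v_164 = 0. Recurrence: v_k = 1 + (v_{k-1} + v_{k+1})/2 for 1 ≤ k ≤ 163. The particular solution to v_k − (v_{k-1} + v_{k+1})/2 = 1 is v_k = −k^2. Adding homogeneous solution A + B k and matching boundaries gives v_k = k (164 − k). Substituting k = 7: v_7 = 7 · 157 = 1099.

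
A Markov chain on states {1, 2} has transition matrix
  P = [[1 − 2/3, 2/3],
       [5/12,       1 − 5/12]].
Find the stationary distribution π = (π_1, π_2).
π_1 = 5/13, π_2 = 8/13

Solve πP = π with π_1 + π_2 = 1. From πP = π: π_1 · (1 − 2/3) + π_2 · 5/12 = π_1 ⇒ π_2 · 5/12 = π_1 · 2/3 ⇒ π_2/π_1 = (2/3)/(5/12) = 8/5. Together with π_1 + π_2 = 1:
  π_1 = (5/12)/(2/3 + 5/12) = (5/12)/(13/12) = 5/13,
  π_2 = (2/3)/(2/3 + 5/12) = (2/3)/(13/12) = 8/13.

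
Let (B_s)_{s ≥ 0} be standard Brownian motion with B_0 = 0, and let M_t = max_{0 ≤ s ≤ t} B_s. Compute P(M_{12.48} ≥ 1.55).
P(M_{12.48} ≥ 1.55) = 2·P(B_{12.48} ≥ 1.55) = 2(1 − Φ(1.55/√12.48)) ≈ 0.6608

By the reflection principle for Brownian motion, P(M_t ≥ a) = 2 · P(B_t ≥ a) for a ≥ 0. Since B_t ~ N(0, t), P(B_t ≥ 1.55) = 1 − Φ(1.55/√t) = 1 − Φ(1.55/√12.48) = 1 − Φ(0.4388). So
  P(M_{12.48} ≥ 1.55) = 2(1 − Φ(0.4388)) ≈ 0.6608.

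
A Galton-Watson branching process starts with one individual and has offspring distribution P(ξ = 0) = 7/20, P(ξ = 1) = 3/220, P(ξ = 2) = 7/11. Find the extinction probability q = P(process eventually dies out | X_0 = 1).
q = 11/20

The pgf is f(s) = 7/20 + 3/220·s + 7/11·s². The extinction probability q is the smallest fixed point of f in [0, 1]. Setting s = f(s):
  7/11·s² + (3/220 − 1)·s + 7/20 = 0
  7/11·s² − (7/20 + 7/11)·s + 7/20 = 0
which factors as (s − 1)·(7/11·s − 7/20) = 0, giving roots s = 1 and s = (7/20)/(7/11) = 11/20.
Mean offspring μ = 3/220 + 2·7/11 = 283/220 > 1 (supercritical), so q < 1. The extinction probability is the smaller root: q = (7/20)/(7/11) = 11/20.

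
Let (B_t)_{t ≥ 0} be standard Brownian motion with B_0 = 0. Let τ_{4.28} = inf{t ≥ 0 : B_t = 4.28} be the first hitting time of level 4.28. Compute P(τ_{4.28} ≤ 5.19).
P(τ_{4.28} ≤ 5.19) = 2(1 − Φ(4.28/√5.19)) = 2(1 − Φ(1.8787)) ≈ 0.0603

By the reflection principle for standard BM, P(τ_b ≤ t) = 2 · P(B_t ≥ b). Since B_t ~ N(0, t), P(B_t ≥ 4.28) = 1 − Φ(4.28/√t) = 1 − Φ(4.28/√5.19) = 1 − Φ(1.8787) ≈ 0.03014. Doubling: P(τ_{4.28} ≤ 5.19) ≈ 2 · 0.03014 = 0.06028 ≈ 0.0603.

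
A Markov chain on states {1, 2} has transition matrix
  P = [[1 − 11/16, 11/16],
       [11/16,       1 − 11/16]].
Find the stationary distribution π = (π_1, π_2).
π_1 = 1/2, π_2 = 1/2

Solve πP = π with π_1 + π_2 = 1. From πP = π: π_1 · (1 − 11/16) + π_2 · 11/16 = π_1 ⇒ π_2 · 11/16 = π_1 · 11/16 ⇒ π_2/π_1 = (11/16)/(11/16) = 1. Together with π_1 + π_2 = 1:
  π_1 = (11/16)/(11/16 + 11/16) = (11/16)/(11/8) = 1/2,
  π_2 = (11/16)/(11/16 + 11/16) = (11/16)/(11/8) = 1/2.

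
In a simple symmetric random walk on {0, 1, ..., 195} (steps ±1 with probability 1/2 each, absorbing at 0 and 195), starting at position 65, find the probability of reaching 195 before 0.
P(hit 195 before 0) = 65/195 = 1/3

Let u_k = P(hit 195 before 0 | start at k). Then u_0 = 0, u_195 = 1, and u_k = u_{k-1}/2 + u_{k+1}/2 for 1 ≤ k ≤ 194. This harmonic recurrence is solved by u_k = k/195, giving u_65 = 65/195 = 1/3.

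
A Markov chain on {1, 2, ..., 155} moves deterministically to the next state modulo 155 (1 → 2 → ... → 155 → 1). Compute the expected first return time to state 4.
E[T_4 | X_0 = 4] = 155

The chain cycles deterministically, so starting at state 4 it returns in exactly 155 steps. Equivalently, the stationary distribution is uniform π_j = 1/155 for every state j, so by Kac's formula E[T_4] = 1/π_4 = 155.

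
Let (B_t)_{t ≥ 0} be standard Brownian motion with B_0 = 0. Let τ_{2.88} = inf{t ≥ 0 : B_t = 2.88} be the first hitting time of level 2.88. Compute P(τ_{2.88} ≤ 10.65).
P(τ_{2.88} ≤ 10.65) = 2(1 − Φ(2.88/√10.65)) = 2(1 − Φ(0.8825)) ≈ 0.3775

By the reflection principle for standard BM, P(τ_b ≤ t) = 2 · P(B_t ≥ b). Since B_t ~ N(0, t), P(B_t ≥ 2.88) = 1 − Φ(2.88/√t) = 1 − Φ(2.88/√10.65) = 1 − Φ(0.8825) ≈ 0.18875. Doubling: P(τ_{2.88} ≤ 10.65) ≈ 2 · 0.18875 = 0.37750 ≈ 0.3775.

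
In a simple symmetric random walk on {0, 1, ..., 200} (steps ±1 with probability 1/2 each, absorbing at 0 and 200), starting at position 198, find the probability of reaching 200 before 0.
P(hit 200 before 0) = 198/200 = 99/100

Let u_k = P(hit 200 before 0 | start at k). Then u_0 = 0, u_200 = 1, and u_k = u_{k-1}/2 + u_{k+1}/2 for 1 ≤ k ≤ 199. This harmonic recurrence is solved by u_k = k/200, giving u_198 = 198/200 = 99/100.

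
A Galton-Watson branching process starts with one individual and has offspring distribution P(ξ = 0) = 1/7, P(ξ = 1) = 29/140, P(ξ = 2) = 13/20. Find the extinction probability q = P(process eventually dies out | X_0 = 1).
q = 20/91

The pgf is f(s) = 1/7 + 29/140·s + 13/20·s². The extinction probability q is the smallest fixed point of f in [0, 1]. Setting s = f(s):
  13/20·s² + (29/140 − 1)·s + 1/7 = 0
  13/20·s² − (1/7 + 13/20)·s + 1/7 = 0
which factors as (s − 1)·(13/20·s − 1/7) = 0, giving roots s = 1 and s = (1/7)/(13/20) = 20/91.
Mean offspring μ = 29/140 + 2·13/20 = 211/140 > 1 (supercritical), so q < 1. The extinction probability is the smaller root: q = (1/7)/(13/20) = 20/91.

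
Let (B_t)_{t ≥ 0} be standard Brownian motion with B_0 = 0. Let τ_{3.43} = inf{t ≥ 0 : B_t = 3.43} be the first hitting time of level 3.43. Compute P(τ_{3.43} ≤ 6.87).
P(τ_{3.43} ≤ 6.87) = 2(1 − Φ(3.43/√6.87)) = 2(1 − Φ(1.3086)) ≈ 0.1907

By the reflection principle for standard BM, P(τ_b ≤ t) = 2 · P(B_t ≥ b). Since B_t ~ N(0, t), P(B_t ≥ 3.43) = 1 − Φ(3.43/√t) = 1 − Φ(3.43/√6.87) = 1 − Φ(1.3086) ≈ 0.09533. Doubling: P(τ_{3.43} ≤ 6.87) ≈ 2 · 0.09533 = 0.19066 ≈ 0.1907.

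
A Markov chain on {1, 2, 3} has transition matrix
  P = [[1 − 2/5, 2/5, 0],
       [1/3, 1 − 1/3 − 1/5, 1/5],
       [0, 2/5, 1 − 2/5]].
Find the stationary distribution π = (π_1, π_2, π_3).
π = (5/14, 3/7, 3/14)

This is a birth-death chain on three states, which satisfies detailed balance: π_1 · P_{12} = π_2 · P_{21} and π_2 · P_{23} = π_3 · P_{32}.
From π_1 · 2/5 = π_2 · 1/3: π_2/π_1 = (2/5)/(1/3) = 6/5.
From π_2 · 1/5 = π_3 · 2/5: π_3/π_2 = (1/5)/(2/5) = 1/2.
Take π_1 proportional to 1; then unnormalized π = (1, 6/5, 3/5). Normalize by dividing by the sum 14/5:
  π = (5/14, 3/7, 3/14).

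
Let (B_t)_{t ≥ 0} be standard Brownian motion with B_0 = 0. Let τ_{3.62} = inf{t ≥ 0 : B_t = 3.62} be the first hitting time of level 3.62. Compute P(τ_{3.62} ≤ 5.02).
P(τ_{3.62} ≤ 5.02) = 2(1 − Φ(3.62/√5.02)) = 2(1 − Φ(1.6157)) ≈ 0.1062

By the reflection principle for standard BM, P(τ_b ≤ t) = 2 · P(B_t ≥ b). Since B_t ~ N(0, t), P(B_t ≥ 3.62) = 1 − Φ(3.62/√t) = 1 − Φ(3.62/√5.02) = 1 − Φ(1.6157) ≈ 0.05308. Doubling: P(τ_{3.62} ≤ 5.02) ≈ 2 · 0.05308 = 0.10616 ≈ 0.1062.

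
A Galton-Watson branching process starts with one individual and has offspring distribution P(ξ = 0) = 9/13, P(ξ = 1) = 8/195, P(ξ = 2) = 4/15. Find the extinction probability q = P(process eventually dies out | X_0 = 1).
q = 1

Mean offspring μ = 0·9/13 + 1·8/195 + 2·4/15 = 112/195 ≤ 1. For μ ≤ 1 with offspring not concentrated at 1, the Galton-Watson process goes extinct almost surely, so q = 1.
(Algebraic check: The pgf is f(s) = 9/13 + 8/195·s + 4/15·s². The extinction probability q is the smallest fixed point of f in [0, 1]. Setting s = f(s):
  4/15·s² + (8/195 − 1)·s + 9/13 = 0
  4/15·s² − (9/13 + 4/15)·s + 9/13 = 0
which factors as (s − 1)·(4/15·s − 9/13) = 0, giving roots s = 1 and s = (9/13)/(4/15) = 135/52. Since 135/52 ≥ 1, the smallest root in [0, 1] is s = 1.)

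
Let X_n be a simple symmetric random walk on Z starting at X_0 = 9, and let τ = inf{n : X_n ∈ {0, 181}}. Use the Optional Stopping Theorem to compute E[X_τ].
E[X_τ] = 9

X_n is a martingale and τ is a bounded-mean stopping time (indeed τ is finite a.s. with bounded expectation since the walk is in a bounded region). By the OST, E[X_τ] = E[X_0] = 9. Equivalently: E[X_τ] = 181 · P(hit 181 first) + 0 · P(hit 0 first) = 181 · (9/181) = 9.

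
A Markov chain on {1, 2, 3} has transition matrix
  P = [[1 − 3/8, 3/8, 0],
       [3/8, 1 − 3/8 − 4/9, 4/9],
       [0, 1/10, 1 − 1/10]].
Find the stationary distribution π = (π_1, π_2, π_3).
π = (9/58, 9/58, 20/29)

This is a birth-death chain on three states, which satisfies detailed balance: π_1 · P_{12} = π_2 · P_{21} and π_2 · P_{23} = π_3 · P_{32}.
From π_1 · 3/8 = π_2 · 3/8: π_2/π_1 = (3/8)/(3/8) = 1.
From π_2 · 4/9 = π_3 · 1/10: π_3/π_2 = (4/9)/(1/10) = 40/9.
Take π_1 proportional to 1; then unnormalized π = (1, 1, 40/9). Normalize by dividing by the sum 58/9:
  π = (9/58, 9/58, 20/29).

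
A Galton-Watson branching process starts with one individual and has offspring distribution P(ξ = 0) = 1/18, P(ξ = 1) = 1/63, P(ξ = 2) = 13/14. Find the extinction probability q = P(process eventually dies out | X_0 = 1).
q = 7/117

The pgf is f(s) = 1/18 + 1/63·s + 13/14·s². The extinction probability q is the smallest fixed point of f in [0, 1]. Setting s = f(s):
  13/14·s² + (1/63 − 1)·s + 1/18 = 0
  13/14·s² − (1/18 + 13/14)·s + 1/18 = 0
which factors as (s − 1)·(13/14·s − 1/18) = 0, giving roots s = 1 and s = (1/18)/(13/14) = 7/117.
Mean offspring μ = 1/63 + 2·13/14 = 118/63 > 1 (supercritical), so q < 1. The extinction probability is the smaller root: q = (1/18)/(13/14) = 7/117.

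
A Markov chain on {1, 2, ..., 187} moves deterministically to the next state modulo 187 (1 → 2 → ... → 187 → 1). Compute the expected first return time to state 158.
E[T_158 | X_0 = 158] = 187

The chain cycles deterministically, so starting at state 158 it returns in exactly 187 steps. Equivalently, the stationary distribution is uniform π_j = 1/187 for every state j, so by Kac's formula E[T_158] = 1/π_158 = 187.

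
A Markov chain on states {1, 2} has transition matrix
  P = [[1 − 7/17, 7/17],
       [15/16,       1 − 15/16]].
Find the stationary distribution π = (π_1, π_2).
π_1 = 255/367, π_2 = 112/367

Solve πP = π with π_1 + π_2 = 1. From πP = π: π_1 · (1 − 7/17) + π_2 · 15/16 = π_1 ⇒ π_2 · 15/16 = π_1 · 7/17 ⇒ π_2/π_1 = (7/17)/(15/16) = 112/255. Together with π_1 + π_2 = 1:
  π_1 = (15/16)/(7/17 + 15/16) = (15/16)/(367/272) = 255/367,
  π_2 = (7/17)/(7/17 + 15/16) = (7/17)/(367/272) = 112/367.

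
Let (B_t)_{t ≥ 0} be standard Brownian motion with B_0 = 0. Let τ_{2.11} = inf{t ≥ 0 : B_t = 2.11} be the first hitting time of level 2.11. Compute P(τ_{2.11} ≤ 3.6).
P(τ_{2.11} ≤ 3.6) = 2(1 − Φ(2.11/√3.6)) = 2(1 − Φ(1.1121)) ≈ 0.2661

By the reflection principle for standard BM, P(τ_b ≤ t) = 2 · P(B_t ≥ b). Since B_t ~ N(0, t), P(B_t ≥ 2.11) = 1 − Φ(2.11/√t) = 1 − Φ(2.11/√3.6) = 1 − Φ(1.1121) ≈ 0.13305. Doubling: P(τ_{2.11} ≤ 3.6) ≈ 2 · 0.13305 = 0.26610 ≈ 0.2661.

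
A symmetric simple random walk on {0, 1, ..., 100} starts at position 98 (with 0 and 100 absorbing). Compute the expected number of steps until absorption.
E[τ | X_0 = 98] = 196

Let v_k = E[τ | X_0 = k]. Boundary: v_0 = v_100 = 0. Recurrence: v_k = 1 + (v_{k-1} + v_{k+1})/2 for 1 ≤ k ≤ 99. The particular solution to v_k − (v_{k-1} + v_{k+1})/2 = 1 is v_k = −k^2. Adding homogeneous solution A + B k and matching boundaries gives v_k = k (100 − k). Substituting k = 98: v_98 = 98 · 2 = 196.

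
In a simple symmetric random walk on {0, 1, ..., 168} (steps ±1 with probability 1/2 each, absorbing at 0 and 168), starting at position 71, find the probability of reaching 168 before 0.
P(hit 168 before 0) = 71/168

Let u_k = P(hit 168 before 0 | start at k). Then u_0 = 0, u_168 = 1, and u_k = u_{k-1}/2 + u_{k+1}/2 for 1 ≤ k ≤ 167. This harmonic recurrence is solved by u_k = k/168, giving u_71 = 71/168.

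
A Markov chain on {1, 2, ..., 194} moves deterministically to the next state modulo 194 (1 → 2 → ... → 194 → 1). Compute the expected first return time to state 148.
E[T_148 | X_0 = 148] = 194

The chain cycles deterministically, so starting at state 148 it returns in exactly 194 steps. Equivalently, the stationary distribution is uniform π_j = 1/194 for every state j, so by Kac's formula E[T_148] = 1/π_148 = 194.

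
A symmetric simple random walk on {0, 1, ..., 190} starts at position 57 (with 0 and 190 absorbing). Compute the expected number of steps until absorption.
E[τ | X_0 = 57] = 7581

Let v_k = E[τ | X_0 = k]. Boundary: v_0 = v_190 = 0. Recurrence: v_k = 1 + (v_{k-1} + v_{k+1})/2 for 1 ≤ k ≤ 189. The particular solution to v_k − (v_{k-1} + v_{k+1})/2 = 1 is v_k = −k^2. Adding homogeneous solution A + B k and matching boundaries gives v_k = k (190 − k). Substituting k = 57: v_57 = 57 · 133 = 7581.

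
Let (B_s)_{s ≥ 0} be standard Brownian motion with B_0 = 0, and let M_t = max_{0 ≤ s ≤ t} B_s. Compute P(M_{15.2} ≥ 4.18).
P(M_{15.2} ≥ 4.18) = 2·P(B_{15.2} ≥ 4.18) = 2(1 − Φ(4.18/√15.2)) ≈ 0.2837

By the reflection principle for Brownian motion, P(M_t ≥ a) = 2 · P(B_t ≥ a) for a ≥ 0. Since B_t ~ N(0, t), P(B_t ≥ 4.18) = 1 − Φ(4.18/√t) = 1 − Φ(4.18/√15.2) = 1 − Φ(1.0721). So
  P(M_{15.2} ≥ 4.18) = 2(1 − Φ(1.0721)) ≈ 0.2837.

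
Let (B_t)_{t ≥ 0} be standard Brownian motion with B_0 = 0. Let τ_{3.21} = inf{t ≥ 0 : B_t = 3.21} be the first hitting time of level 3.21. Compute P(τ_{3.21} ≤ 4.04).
P(τ_{3.21} ≤ 4.04) = 2(1 − Φ(3.21/√4.04)) = 2(1 − Φ(1.5970)) ≈ 0.1103

By the reflection principle for standard BM, P(τ_b ≤ t) = 2 · P(B_t ≥ b). Since B_t ~ N(0, t), P(B_t ≥ 3.21) = 1 − Φ(3.21/√t) = 1 − Φ(3.21/√4.04) = 1 − Φ(1.5970) ≈ 0.05513. Doubling: P(τ_{3.21} ≤ 4.04) ≈ 2 · 0.05513 = 0.11026 ≈ 0.1103.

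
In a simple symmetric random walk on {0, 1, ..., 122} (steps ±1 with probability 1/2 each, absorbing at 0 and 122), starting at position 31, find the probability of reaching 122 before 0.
P(hit 122 before 0) = 31/122

Let u_k = P(hit 122 before 0 | start at k). Then u_0 = 0, u_122 = 1, and u_k = u_{k-1}/2 + u_{k+1}/2 for 1 ≤ k ≤ 121. This harmonic recurrence is solved by u_k = k/122, giving u_31 = 31/122.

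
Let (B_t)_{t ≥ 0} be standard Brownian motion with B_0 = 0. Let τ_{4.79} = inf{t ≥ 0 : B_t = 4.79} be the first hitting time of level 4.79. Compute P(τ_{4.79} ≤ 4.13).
P(τ_{4.79} ≤ 4.13) = 2(1 − Φ(4.79/√4.13)) = 2(1 − Φ(2.3570)) ≈ 0.0184

By the reflection principle for standard BM, P(τ_b ≤ t) = 2 · P(B_t ≥ b). Since B_t ~ N(0, t), P(B_t ≥ 4.79) = 1 − Φ(4.79/√t) = 1 − Φ(4.79/√4.13) = 1 − Φ(2.3570) ≈ 0.00921. Doubling: P(τ_{4.79} ≤ 4.13) ≈ 2 · 0.00921 = 0.01842 ≈ 0.0184.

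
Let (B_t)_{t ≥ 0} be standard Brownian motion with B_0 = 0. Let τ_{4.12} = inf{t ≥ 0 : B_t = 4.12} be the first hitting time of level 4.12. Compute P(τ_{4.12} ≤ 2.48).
P(τ_{4.12} ≤ 2.48) = 2(1 − Φ(4.12/√2.48)) = 2(1 − Φ(2.6162)) ≈ 0.0089

By the reflection principle for standard BM, P(τ_b ≤ t) = 2 · P(B_t ≥ b). Since B_t ~ N(0, t), P(B_t ≥ 4.12) = 1 − Φ(4.12/√t) = 1 − Φ(4.12/√2.48) = 1 − Φ(2.6162) ≈ 0.00445. Doubling: P(τ_{4.12} ≤ 2.48) ≈ 2 · 0.00445 = 0.00890 ≈ 0.0089.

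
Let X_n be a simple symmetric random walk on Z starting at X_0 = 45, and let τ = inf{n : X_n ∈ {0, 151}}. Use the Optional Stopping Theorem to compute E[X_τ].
E[X_τ] = 45

X_n is a martingale and τ is a bounded-mean stopping time (indeed τ is finite a.s. with bounded expectation since the walk is in a bounded region). By the OST, E[X_τ] = E[X_0] = 45. Equivalently: E[X_τ] = 151 · P(hit 151 first) + 0 · P(hit 0 first) = 151 · (45/151) = 45.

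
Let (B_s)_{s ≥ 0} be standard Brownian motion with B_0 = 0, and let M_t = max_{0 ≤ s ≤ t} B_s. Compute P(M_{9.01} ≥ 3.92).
P(M_{9.01} ≥ 3.92) = 2·P(B_{9.01} ≥ 3.92) = 2(1 − Φ(3.92/√9.01)) ≈ 0.1916

By the reflection principle for Brownian motion, P(M_t ≥ a) = 2 · P(B_t ≥ a) for a ≥ 0. Since B_t ~ N(0, t), P(B_t ≥ 3.92) = 1 − Φ(3.92/√t) = 1 − Φ(3.92/√9.01) = 1 − Φ(1.3059). So
  P(M_{9.01} ≥ 3.92) = 2(1 − Φ(1.3059)) ≈ 0.1916.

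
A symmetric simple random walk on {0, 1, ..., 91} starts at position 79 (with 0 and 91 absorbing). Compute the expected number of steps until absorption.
E[τ | X_0 = 79] = 948

Let v_k = E[τ | X_0 = k]. Boundary: v_0 = v_91 = 0. Recurrence: v_k = 1 + (v_{k-1} + v_{k+1})/2 for 1 ≤ k ≤ 90. The particular solution to v_k − (v_{k-1} + v_{k+1})/2 = 1 is v_k = −k^2. Adding homogeneous solution A + B k and matching boundaries gives v_k = k (91 − k). Substituting k = 79: v_79 = 79 · 12 = 948.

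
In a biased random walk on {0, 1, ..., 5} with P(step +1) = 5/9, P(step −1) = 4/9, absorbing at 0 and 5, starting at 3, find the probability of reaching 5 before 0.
P(hit 5 before 0) = (1 − (4/5)^3) / (1 − (4/5)^5) = 1525/2101

Let u_k denote P(reach 5 before 0 | start at k). Boundary: u_0 = 0, u_5 = 1. Recurrence: u_k = 5/9·u_{k+1} + 4/9·u_{k-1} for 1 ≤ k ≤ 4. Try u_k = A + B·r^k with r = q/p = (4/9)/(5/9) = 4/5. Substitution satisfies the recurrence; boundary conditions give:
  u_k = (1 − r^k) / (1 − r^N) = (1 − (4/5)^3) / (1 − (4/5)^5) = 1525/2101.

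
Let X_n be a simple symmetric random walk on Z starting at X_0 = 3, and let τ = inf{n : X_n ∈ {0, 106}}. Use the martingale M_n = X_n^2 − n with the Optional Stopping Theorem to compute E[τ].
E[τ] = 309

M_n = X_n^2 − n is a martingale (since E[X_{n+1}^2 | F_n] = X_n^2 + 1). By OST (τ has finite mean in a bounded region), E[M_τ] = E[M_0] = X_0^2 − 0 = 3^2 = 9. Also E[M_τ] = E[X_τ^2] − E[τ]. The walk exits at 0 or 106, with P(hit 106 first) = 3/106, so E[X_τ^2] = 106^2 · 3/106 + 0 = 318. Thus E[τ] = E[X_τ^2] − E[M_τ] = 318 − 9 = 309 = 3(106 − 3) = 309.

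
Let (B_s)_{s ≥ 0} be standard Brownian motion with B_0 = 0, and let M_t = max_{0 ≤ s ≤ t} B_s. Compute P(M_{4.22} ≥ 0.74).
P(M_{4.22} ≥ 0.74) = 2·P(B_{4.22} ≥ 0.74) = 2(1 − Φ(0.74/√4.22)) ≈ 0.7187

By the reflection principle for Brownian motion, P(M_t ≥ a) = 2 · P(B_t ≥ a) for a ≥ 0. Since B_t ~ N(0, t), P(B_t ≥ 0.74) = 1 − Φ(0.74/√t) = 1 − Φ(0.74/√4.22) = 1 − Φ(0.3602). So
  P(M_{4.22} ≥ 0.74) = 2(1 − Φ(0.3602)) ≈ 0.7187.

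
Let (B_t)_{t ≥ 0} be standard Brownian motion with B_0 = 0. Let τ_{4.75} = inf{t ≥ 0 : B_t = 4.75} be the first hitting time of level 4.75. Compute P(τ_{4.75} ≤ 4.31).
P(τ_{4.75} ≤ 4.31) = 2(1 − Φ(4.75/√4.31)) = 2(1 − Φ(2.2880)) ≈ 0.0221

By the reflection principle for standard BM, P(τ_b ≤ t) = 2 · P(B_t ≥ b). Since B_t ~ N(0, t), P(B_t ≥ 4.75) = 1 − Φ(4.75/√t) = 1 − Φ(4.75/√4.31) = 1 − Φ(2.2880) ≈ 0.01107. Doubling: P(τ_{4.75} ≤ 4.31) ≈ 2 · 0.01107 = 0.02214 ≈ 0.0221.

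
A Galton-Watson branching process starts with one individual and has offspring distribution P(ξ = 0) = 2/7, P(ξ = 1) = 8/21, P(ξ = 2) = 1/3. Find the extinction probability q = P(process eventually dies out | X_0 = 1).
q = 6/7

The pgf is f(s) = 2/7 + 8/21·s + 1/3·s². The extinction probability q is the smallest fixed point of f in [0, 1]. Setting s = f(s):
  1/3·s² + (8/21 − 1)·s + 2/7 = 0
  1/3·s² − (2/7 + 1/3)·s + 2/7 = 0
which factors as (s − 1)·(1/3·s − 2/7) = 0, giving roots s = 1 and s = (2/7)/(1/3) = 6/7.
Mean offspring μ = 8/21 + 2·1/3 = 22/21 > 1 (supercritical), so q < 1. The extinction probability is the smaller root: q = (2/7)/(1/3) = 6/7.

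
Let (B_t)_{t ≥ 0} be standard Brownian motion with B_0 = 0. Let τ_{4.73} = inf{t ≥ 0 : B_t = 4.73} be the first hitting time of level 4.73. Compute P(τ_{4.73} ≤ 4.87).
P(τ_{4.73} ≤ 4.87) = 2(1 − Φ(4.73/√4.87)) = 2(1 − Φ(2.1434)) ≈ 0.0321

By the reflection principle for standard BM, P(τ_b ≤ t) = 2 · P(B_t ≥ b). Since B_t ~ N(0, t), P(B_t ≥ 4.73) = 1 − Φ(4.73/√t) = 1 − Φ(4.73/√4.87) = 1 − Φ(2.1434) ≈ 0.01604. Doubling: P(τ_{4.73} ≤ 4.87) ≈ 2 · 0.01604 = 0.03208 ≈ 0.0321.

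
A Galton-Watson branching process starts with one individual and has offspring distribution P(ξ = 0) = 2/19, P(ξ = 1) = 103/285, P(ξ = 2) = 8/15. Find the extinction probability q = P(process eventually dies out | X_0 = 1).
q = 15/76

The pgf is f(s) = 2/19 + 103/285·s + 8/15·s². The extinction probability q is the smallest fixed point of f in [0, 1]. Setting s = f(s):
  8/15·s² + (103/285 − 1)·s + 2/19 = 0
  8/15·s² − (2/19 + 8/15)·s + 2/19 = 0
which factors as (s − 1)·(8/15·s − 2/19) = 0, giving roots s = 1 and s = (2/19)/(8/15) = 15/76.
Mean offspring μ = 103/285 + 2·8/15 = 407/285 > 1 (supercritical), so q < 1. The extinction probability is the smaller root: q = (2/19)/(8/15) = 15/76.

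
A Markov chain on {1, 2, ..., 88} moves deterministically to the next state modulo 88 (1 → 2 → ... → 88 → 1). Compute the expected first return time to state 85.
E[T_85 | X_0 = 85] = 88

The chain cycles deterministically, so starting at state 85 it returns in exactly 88 steps. Equivalently, the stationary distribution is uniform π_j = 1/88 for every state j, so by Kac's formula E[T_85] = 1/π_85 = 88.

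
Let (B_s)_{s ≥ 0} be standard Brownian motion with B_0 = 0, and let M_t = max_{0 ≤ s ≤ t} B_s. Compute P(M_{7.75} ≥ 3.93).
P(M_{7.75} ≥ 3.93) = 2·P(B_{7.75} ≥ 3.93) = 2(1 − Φ(3.93/√7.75)) ≈ 0.1580

By the reflection principle for Brownian motion, P(M_t ≥ a) = 2 · P(B_t ≥ a) for a ≥ 0. Since B_t ~ N(0, t), P(B_t ≥ 3.93) = 1 − Φ(3.93/√t) = 1 − Φ(3.93/√7.75) = 1 − Φ(1.4117). So
  P(M_{7.75} ≥ 3.93) = 2(1 − Φ(1.4117)) ≈ 0.1580.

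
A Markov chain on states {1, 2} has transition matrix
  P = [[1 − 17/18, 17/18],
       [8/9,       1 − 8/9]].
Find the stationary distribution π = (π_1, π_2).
π_1 = 16/33, π_2 = 17/33

Solve πP = π with π_1 + π_2 = 1. From πP = π: π_1 · (1 − 17/18) + π_2 · 8/9 = π_1 ⇒ π_2 · 8/9 = π_1 · 17/18 ⇒ π_2/π_1 = (17/18)/(8/9) = 17/16. Together with π_1 + π_2 = 1:
  π_1 = (8/9)/(17/18 + 8/9) = (8/9)/(11/6) = 16/33,
  π_2 = (17/18)/(17/18 + 8/9) = (17/18)/(11/6) = 17/33.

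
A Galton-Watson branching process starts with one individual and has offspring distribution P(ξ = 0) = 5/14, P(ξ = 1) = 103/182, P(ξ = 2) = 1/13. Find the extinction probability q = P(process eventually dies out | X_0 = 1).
q = 1

Mean offspring μ = 0·5/14 + 1·103/182 + 2·1/13 = 131/182 ≤ 1. For μ ≤ 1 with offspring not concentrated at 1, the Galton-Watson process goes extinct almost surely, so q = 1.
(Algebraic check: The pgf is f(s) = 5/14 + 103/182·s + 1/13·s². The extinction probability q is the smallest fixed point of f in [0, 1]. Setting s = f(s):
  1/13·s² + (103/182 − 1)·s + 5/14 = 0
  1/13·s² − (5/14 + 1/13)·s + 5/14 = 0
which factors as (s − 1)·(1/13·s − 5/14) = 0, giving roots s = 1 and s = (5/14)/(1/13) = 65/14. Since 65/14 ≥ 1, the smallest root in [0, 1] is s = 1.)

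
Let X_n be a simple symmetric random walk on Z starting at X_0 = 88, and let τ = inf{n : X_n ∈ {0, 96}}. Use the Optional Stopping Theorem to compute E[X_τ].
E[X_τ] = 88

X_n is a martingale and τ is a bounded-mean stopping time (indeed τ is finite a.s. with bounded expectation since the walk is in a bounded region). By the OST, E[X_τ] = E[X_0] = 88. Equivalently: E[X_τ] = 96 · P(hit 96 first) + 0 · P(hit 0 first) = 96 · (88/96) = 88.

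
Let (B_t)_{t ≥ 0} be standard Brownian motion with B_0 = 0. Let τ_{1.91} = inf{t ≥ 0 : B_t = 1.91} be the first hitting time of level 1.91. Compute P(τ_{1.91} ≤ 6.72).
P(τ_{1.91} ≤ 6.72) = 2(1 − Φ(1.91/√6.72)) = 2(1 − Φ(0.7368)) ≈ 0.4612

By the reflection principle for standard BM, P(τ_b ≤ t) = 2 · P(B_t ≥ b). Since B_t ~ N(0, t), P(B_t ≥ 1.91) = 1 − Φ(1.91/√t) = 1 − Φ(1.91/√6.72) = 1 − Φ(0.7368) ≈ 0.23062. Doubling: P(τ_{1.91} ≤ 6.72) ≈ 2 · 0.23062 = 0.46124 ≈ 0.4612.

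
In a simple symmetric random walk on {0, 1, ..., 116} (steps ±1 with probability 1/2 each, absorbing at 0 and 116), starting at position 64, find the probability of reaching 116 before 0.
P(hit 116 before 0) = 64/116 = 16/29

Let u_k = P(hit 116 before 0 | start at k). Then u_0 = 0, u_116 = 1, and u_k = u_{k-1}/2 + u_{k+1}/2 for 1 ≤ k ≤ 115. This harmonic recurrence is solved by u_k = k/116, giving u_64 = 64/116 = 16/29.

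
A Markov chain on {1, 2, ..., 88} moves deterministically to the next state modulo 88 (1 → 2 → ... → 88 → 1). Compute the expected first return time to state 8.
E[T_8 | X_0 = 8] = 88

The chain cycles deterministically, so starting at state 8 it returns in exactly 88 steps. Equivalently, the stationary distribution is uniform π_j = 1/88 for every state j, so by Kac's formula E[T_8] = 1/π_8 = 88.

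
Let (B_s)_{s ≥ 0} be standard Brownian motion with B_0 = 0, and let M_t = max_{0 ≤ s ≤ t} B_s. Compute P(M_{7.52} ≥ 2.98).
P(M_{7.52} ≥ 2.98) = 2·P(B_{7.52} ≥ 2.98) = 2(1 − Φ(2.98/√7.52)) ≈ 0.2772

By the reflection principle for Brownian motion, P(M_t ≥ a) = 2 · P(B_t ≥ a) for a ≥ 0. Since B_t ~ N(0, t), P(B_t ≥ 2.98) = 1 − Φ(2.98/√t) = 1 − Φ(2.98/√7.52) = 1 − Φ(1.0867). So
  P(M_{7.52} ≥ 2.98) = 2(1 − Φ(1.0867)) ≈ 0.2772.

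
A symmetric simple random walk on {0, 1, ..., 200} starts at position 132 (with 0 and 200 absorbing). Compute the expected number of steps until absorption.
E[τ | X_0 = 132] = 8976

Let v_k = E[τ | X_0 = k]. Boundary: v_0 = v_200 = 0. Recurrence: v_k = 1 + (v_{k-1} + v_{k+1})/2 for 1 ≤ k ≤ 199. The particular solution to v_k − (v_{k-1} + v_{k+1})/2 = 1 is v_k = −k^2. Adding homogeneous solution A + B k and matching boundaries gives v_k = k (200 − k). Substituting k = 132: v_132 = 132 · 68 = 8976.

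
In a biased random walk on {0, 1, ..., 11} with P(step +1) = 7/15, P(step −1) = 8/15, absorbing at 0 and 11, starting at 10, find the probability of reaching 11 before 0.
P(hit 11 before 0) = (1 − (8/7)^10) / (1 − (8/7)^11) = 5538866025/6612607849

Let u_k denote P(reach 11 before 0 | start at k). Boundary: u_0 = 0, u_11 = 1. Recurrence: u_k = 7/15·u_{k+1} + 8/15·u_{k-1} for 1 ≤ k ≤ 10. Try u_k = A + B·r^k with r = q/p = (8/15)/(7/15) = 8/7. Substitution satisfies the recurrence; boundary conditions give:
  u_k = (1 − r^k) / (1 − r^N) = (1 − (8/7)^10) / (1 − (8/7)^11) = 5538866025/6612607849.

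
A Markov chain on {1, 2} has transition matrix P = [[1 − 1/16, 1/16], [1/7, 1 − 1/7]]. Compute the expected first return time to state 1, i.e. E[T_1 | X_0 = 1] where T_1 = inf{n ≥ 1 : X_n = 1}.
E[T_1 | X_0 = 1] = 1/π_1 = 23/16

For an irreducible recurrent Markov chain with stationary distribution π, E[T_i | X_0 = i] = 1/π_i (Kac's formula). Here π_1 = (1/7)/(1/16 + 1/7) = (1/7)/(23/112) = 16/23, so E[T_1 | X_0 = 1] = 1/π_1 = (1/16 + 1/7)/(1/7) = (23/112)/(1/7) = 23/16.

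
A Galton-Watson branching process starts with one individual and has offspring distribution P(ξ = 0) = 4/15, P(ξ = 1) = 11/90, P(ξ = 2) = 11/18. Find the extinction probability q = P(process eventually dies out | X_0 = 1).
q = 24/55

The pgf is f(s) = 4/15 + 11/90·s + 11/18·s². The extinction probability q is the smallest fixed point of f in [0, 1]. Setting s = f(s):
  11/18·s² + (11/90 − 1)·s + 4/15 = 0
  11/18·s² − (4/15 + 11/18)·s + 4/15 = 0
which factors as (s − 1)·(11/18·s − 4/15) = 0, giving roots s = 1 and s = (4/15)/(11/18) = 24/55.
Mean offspring μ = 11/90 + 2·11/18 = 121/90 > 1 (supercritical), so q < 1. The extinction probability is the smaller root: q = (4/15)/(11/18) = 24/55.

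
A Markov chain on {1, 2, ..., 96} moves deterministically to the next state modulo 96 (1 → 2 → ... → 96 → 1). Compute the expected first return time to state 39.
E[T_39 | X_0 = 39] = 96

The chain cycles deterministically, so starting at state 39 it returns in exactly 96 steps. Equivalently, the stationary distribution is uniform π_j = 1/96 for every state j, so by Kac's formula E[T_39] = 1/π_39 = 96.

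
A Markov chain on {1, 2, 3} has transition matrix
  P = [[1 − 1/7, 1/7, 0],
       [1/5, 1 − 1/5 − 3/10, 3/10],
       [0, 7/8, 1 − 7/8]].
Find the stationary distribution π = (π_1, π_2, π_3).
π = (49/96, 35/96, 1/8)

This is a birth-death chain on three states, which satisfies detailed balance: π_1 · P_{12} = π_2 · P_{21} and π_2 · P_{23} = π_3 · P_{32}.
From π_1 · 1/7 = π_2 · 1/5: π_2/π_1 = (1/7)/(1/5) = 5/7.
From π_2 · 3/10 = π_3 · 7/8: π_3/π_2 = (3/10)/(7/8) = 12/35.
Take π_1 proportional to 1; then unnormalized π = (1, 5/7, 12/49). Normalize by dividing by the sum 96/49:
  π = (49/96, 35/96, 1/8).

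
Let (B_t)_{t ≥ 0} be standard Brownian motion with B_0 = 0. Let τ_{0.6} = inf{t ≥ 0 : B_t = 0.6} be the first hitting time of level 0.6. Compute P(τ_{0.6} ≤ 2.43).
P(τ_{0.6} ≤ 2.43) = 2(1 − Φ(0.6/√2.43)) = 2(1 − Φ(0.3849)) ≈ 0.7003

By the reflection principle for standard BM, P(τ_b ≤ t) = 2 · P(B_t ≥ b). Since B_t ~ N(0, t), P(B_t ≥ 0.6) = 1 − Φ(0.6/√t) = 1 − Φ(0.6/√2.43) = 1 − Φ(0.3849) ≈ 0.35016. Doubling: P(τ_{0.6} ≤ 2.43) ≈ 2 · 0.35016 = 0.70032 ≈ 0.7003.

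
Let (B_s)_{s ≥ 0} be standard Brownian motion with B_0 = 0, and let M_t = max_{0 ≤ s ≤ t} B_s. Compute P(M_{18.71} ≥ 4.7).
P(M_{18.71} ≥ 4.7) = 2·P(B_{18.71} ≥ 4.7) = 2(1 − Φ(4.7/√18.71)) ≈ 0.2772

By the reflection principle for Brownian motion, P(M_t ≥ a) = 2 · P(B_t ≥ a) for a ≥ 0. Since B_t ~ N(0, t), P(B_t ≥ 4.7) = 1 − Φ(4.7/√t) = 1 − Φ(4.7/√18.71) = 1 − Φ(1.0866). So
  P(M_{18.71} ≥ 4.7) = 2(1 − Φ(1.0866)) ≈ 0.2772.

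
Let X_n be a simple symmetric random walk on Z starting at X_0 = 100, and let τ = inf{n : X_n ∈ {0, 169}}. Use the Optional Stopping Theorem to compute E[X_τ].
E[X_τ] = 100

X_n is a martingale and τ is a bounded-mean stopping time (indeed τ is finite a.s. with bounded expectation since the walk is in a bounded region). By the OST, E[X_τ] = E[X_0] = 100. Equivalently: E[X_τ] = 169 · P(hit 169 first) + 0 · P(hit 0 first) = 169 · (100/169) = 100.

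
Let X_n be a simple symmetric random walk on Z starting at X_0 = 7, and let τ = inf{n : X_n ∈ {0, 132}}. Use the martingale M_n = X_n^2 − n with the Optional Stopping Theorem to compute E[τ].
E[τ] = 875

M_n = X_n^2 − n is a martingale (since E[X_{n+1}^2 | F_n] = X_n^2 + 1). By OST (τ has finite mean in a bounded region), E[M_τ] = E[M_0] = X_0^2 − 0 = 7^2 = 49. Also E[M_τ] = E[X_τ^2] − E[τ]. The walk exits at 0 or 132, with P(hit 132 first) = 7/132, so E[X_τ^2] = 132^2 · 7/132 + 0 = 924. Thus E[τ] = E[X_τ^2] − E[M_τ] = 924 − 49 = 875 = 7(132 − 7) = 875.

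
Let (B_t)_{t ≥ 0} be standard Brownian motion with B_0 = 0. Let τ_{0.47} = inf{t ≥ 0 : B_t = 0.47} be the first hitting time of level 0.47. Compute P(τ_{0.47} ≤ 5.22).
P(τ_{0.47} ≤ 5.22) = 2(1 − Φ(0.47/√5.22)) = 2(1 − Φ(0.2057)) ≈ 0.8370

By the reflection principle for standard BM, P(τ_b ≤ t) = 2 · P(B_t ≥ b). Since B_t ~ N(0, t), P(B_t ≥ 0.47) = 1 − Φ(0.47/√t) = 1 − Φ(0.47/√5.22) = 1 − Φ(0.2057) ≈ 0.41851. Doubling: P(τ_{0.47} ≤ 5.22) ≈ 2 · 0.41851 = 0.83702 ≈ 0.8370.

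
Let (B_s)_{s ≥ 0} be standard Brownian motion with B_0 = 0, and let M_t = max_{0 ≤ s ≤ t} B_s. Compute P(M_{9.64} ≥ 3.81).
P(M_{9.64} ≥ 3.81) = 2·P(B_{9.64} ≥ 3.81) = 2(1 − Φ(3.81/√9.64)) ≈ 0.2198

By the reflection principle for Brownian motion, P(M_t ≥ a) = 2 · P(B_t ≥ a) for a ≥ 0. Since B_t ~ N(0, t), P(B_t ≥ 3.81) = 1 − Φ(3.81/√t) = 1 − Φ(3.81/√9.64) = 1 − Φ(1.2271). So
  P(M_{9.64} ≥ 3.81) = 2(1 − Φ(1.2271)) ≈ 0.2198.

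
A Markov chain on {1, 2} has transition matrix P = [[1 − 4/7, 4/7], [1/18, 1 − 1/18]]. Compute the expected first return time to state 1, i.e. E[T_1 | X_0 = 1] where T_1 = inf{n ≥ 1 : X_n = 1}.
E[T_1 | X_0 = 1] = 1/π_1 = 79/7

For an irreducible recurrent Markov chain with stationary distribution π, E[T_i | X_0 = i] = 1/π_i (Kac's formula). Here π_1 = (1/18)/(4/7 + 1/18) = (1/18)/(79/126) = 7/79, so E[T_1 | X_0 = 1] = 1/π_1 = (4/7 + 1/18)/(1/18) = (79/126)/(1/18) = 79/7.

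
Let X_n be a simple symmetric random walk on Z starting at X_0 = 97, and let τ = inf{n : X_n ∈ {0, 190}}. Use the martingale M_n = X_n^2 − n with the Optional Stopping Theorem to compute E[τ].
E[τ] = 9021

M_n = X_n^2 − n is a martingale (since E[X_{n+1}^2 | F_n] = X_n^2 + 1). By OST (τ has finite mean in a bounded region), E[M_τ] = E[M_0] = X_0^2 − 0 = 97^2 = 9409. Also E[M_τ] = E[X_τ^2] − E[τ]. The walk exits at 0 or 190, with P(hit 190 first) = 97/190, so E[X_τ^2] = 190^2 · 97/190 + 0 = 18430. Thus E[τ] = E[X_τ^2] − E[M_τ] = 18430 − 9409 = 9021 = 97(190 − 97) = 9021.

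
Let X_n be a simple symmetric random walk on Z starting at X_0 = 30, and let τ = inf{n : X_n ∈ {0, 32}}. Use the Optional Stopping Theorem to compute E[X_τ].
E[X_τ] = 30

X_n is a martingale and τ is a bounded-mean stopping time (indeed τ is finite a.s. with bounded expectation since the walk is in a bounded region). By the OST, E[X_τ] = E[X_0] = 30. Equivalently: E[X_τ] = 32 · P(hit 32 first) + 0 · P(hit 0 first) = 32 · (30/32) = 30.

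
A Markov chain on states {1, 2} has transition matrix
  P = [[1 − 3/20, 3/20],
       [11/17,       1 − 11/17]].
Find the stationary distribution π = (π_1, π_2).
π_1 = 220/271, π_2 = 51/271

Solve πP = π with π_1 + π_2 = 1. From πP = π: π_1 · (1 − 3/20) + π_2 · 11/17 = π_1 ⇒ π_2 · 11/17 = π_1 · 3/20 ⇒ π_2/π_1 = (3/20)/(11/17) = 51/220. Together with π_1 + π_2 = 1:
  π_1 = (11/17)/(3/20 + 11/17) = (11/17)/(271/340) = 220/271,
  π_2 = (3/20)/(3/20 + 11/17) = (3/20)/(271/340) = 51/271.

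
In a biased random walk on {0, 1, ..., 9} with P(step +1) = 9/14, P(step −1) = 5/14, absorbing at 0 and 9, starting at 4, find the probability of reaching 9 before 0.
P(hit 9 before 0) = (1 − (5/9)^4) / (1 − (5/9)^9) = 87628716/96366841

Let u_k denote P(reach 9 before 0 | start at k). Boundary: u_0 = 0, u_9 = 1. Recurrence: u_k = 9/14·u_{k+1} + 5/14·u_{k-1} for 1 ≤ k ≤ 8. Try u_k = A + B·r^k with r = q/p = (5/14)/(9/14) = 5/9. Substitution satisfies the recurrence; boundary conditions give:
  u_k = (1 − r^k) / (1 − r^N) = (1 − (5/9)^4) / (1 − (5/9)^9) = 87628716/96366841.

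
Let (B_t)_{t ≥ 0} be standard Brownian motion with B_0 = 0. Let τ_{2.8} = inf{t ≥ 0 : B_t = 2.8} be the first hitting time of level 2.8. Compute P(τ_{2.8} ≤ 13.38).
P(τ_{2.8} ≤ 13.38) = 2(1 − Φ(2.8/√13.38)) = 2(1 − Φ(0.7655)) ≈ 0.4440

By the reflection principle for standard BM, P(τ_b ≤ t) = 2 · P(B_t ≥ b). Since B_t ~ N(0, t), P(B_t ≥ 2.8) = 1 − Φ(2.8/√t) = 1 − Φ(2.8/√13.38) = 1 − Φ(0.7655) ≈ 0.22199. Doubling: P(τ_{2.8} ≤ 13.38) ≈ 2 · 0.22199 = 0.44398 ≈ 0.4440.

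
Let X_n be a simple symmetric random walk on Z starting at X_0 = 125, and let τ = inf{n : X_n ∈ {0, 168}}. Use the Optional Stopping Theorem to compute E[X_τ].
E[X_τ] = 125

X_n is a martingale and τ is a bounded-mean stopping time (indeed τ is finite a.s. with bounded expectation since the walk is in a bounded region). By the OST, E[X_τ] = E[X_0] = 125. Equivalently: E[X_τ] = 168 · P(hit 168 first) + 0 · P(hit 0 first) = 168 · (125/168) = 125.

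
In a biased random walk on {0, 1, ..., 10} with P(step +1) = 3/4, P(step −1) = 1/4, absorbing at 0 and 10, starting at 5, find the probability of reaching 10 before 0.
P(hit 10 before 0) = (1 − (1/3)^5) / (1 − (1/3)^10) = 243/244

Let u_k denote P(reach 10 before 0 | start at k). Boundary: u_0 = 0, u_10 = 1. Recurrence: u_k = 3/4·u_{k+1} + 1/4·u_{k-1} for 1 ≤ k ≤ 9. Try u_k = A + B·r^k with r = q/p = (1/4)/(3/4) = 1/3. Substitution satisfies the recurrence; boundary conditions give:
  u_k = (1 − r^k) / (1 − r^N) = (1 − (1/3)^5) / (1 − (1/3)^10) = 243/244.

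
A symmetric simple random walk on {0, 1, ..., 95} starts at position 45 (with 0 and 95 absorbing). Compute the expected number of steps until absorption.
E[τ | X_0 = 45] = 2250

Let v_k = E[τ | X_0 = k]. Boundary: v_0 = v_95 = 0. Recurrence: v_k = 1 + (v_{k-1} + v_{k+1})/2 for 1 ≤ k ≤ 94. The particular solution to v_k − (v_{k-1} + v_{k+1})/2 = 1 is v_k = −k^2. Adding homogeneous solution A + B k and matching boundaries gives v_k = k (95 − k). Substituting k = 45: v_45 = 45 · 50 = 2250.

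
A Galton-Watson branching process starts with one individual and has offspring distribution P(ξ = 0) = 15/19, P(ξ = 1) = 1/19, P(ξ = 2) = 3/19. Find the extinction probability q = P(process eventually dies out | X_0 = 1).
q = 1

Mean offspring μ = 0·15/19 + 1·1/19 + 2·3/19 = 7/19 ≤ 1. For μ ≤ 1 with offspring not concentrated at 1, the Galton-Watson process goes extinct almost surely, so q = 1.
(Algebraic check: The pgf is f(s) = 15/19 + 1/19·s + 3/19·s². The extinction probability q is the smallest fixed point of f in [0, 1]. Setting s = f(s):
  3/19·s² + (1/19 − 1)·s + 15/19 = 0
  3/19·s² − (15/19 + 3/19)·s + 15/19 = 0
which factors as (s − 1)·(3/19·s − 15/19) = 0, giving roots s = 1 and s = (15/19)/(3/19) = 5. Since 5 ≥ 1, the smallest root in [0, 1] is s = 1.)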